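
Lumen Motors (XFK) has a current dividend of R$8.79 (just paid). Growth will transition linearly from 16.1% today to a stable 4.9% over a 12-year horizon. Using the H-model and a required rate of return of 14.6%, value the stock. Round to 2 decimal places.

H-model: P₀ = D₀[(1+g_L) + H(g_S−g_L)]/(r−g_L), with H = 12/2 = 6.
P₀ = 8.79 × [(1+0.049) + 6×(0.161−0.049)] / (0.146−0.049)
   = 8.79 × 1.7210 / 0.097 = 155.9545

R$155.95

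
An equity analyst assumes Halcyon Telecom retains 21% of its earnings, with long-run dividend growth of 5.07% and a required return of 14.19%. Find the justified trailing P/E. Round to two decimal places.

Payout ratio b = 1 − 0.21 = 0.79.
Justified trailing P/E = b(1+g)/(r−g) = 0.79×(1+0.0507)/(0.1419−0.0507) = 9.1015

9.10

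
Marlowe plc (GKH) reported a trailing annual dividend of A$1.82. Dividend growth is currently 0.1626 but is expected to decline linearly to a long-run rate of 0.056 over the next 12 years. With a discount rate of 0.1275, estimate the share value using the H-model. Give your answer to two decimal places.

A$43.16

H-model: P₀ = D₀[(1+g_L) + H(g_S−g_L)]/(r−g_L), with H = 12/2 = 6.
P₀ = 1.82 × [(1+0.056) + 6×(0.1626−0.056)] / (0.1275−0.056)
   = 1.82 × 1.6956 / 0.0715 = 43.1607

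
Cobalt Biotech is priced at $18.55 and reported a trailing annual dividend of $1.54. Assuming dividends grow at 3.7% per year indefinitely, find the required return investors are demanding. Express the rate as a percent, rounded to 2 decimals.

12.31%

Rearranging the constant-growth DDM: r = D₁/P₀ + g.
D₁ = 1.54 × (1 + 0.037) = 1.5970.
r = 1.5970 / 18.55 + 0.037 = 0.08609 + 0.037 = 0.12309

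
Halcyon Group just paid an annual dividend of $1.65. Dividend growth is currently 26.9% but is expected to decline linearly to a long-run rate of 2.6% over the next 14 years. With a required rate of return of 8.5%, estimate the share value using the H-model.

H-model: P₀ = D₀[(1+g_L) + H(g_S−g_L)]/(r−g_L), with H = 14/2 = 7.
P₀ = 1.65 × [(1+0.026) + 7×(0.269−0.026)] / (0.085−0.026)
   = 1.65 × 2.7270 / 0.059 = 76.2636

$76.26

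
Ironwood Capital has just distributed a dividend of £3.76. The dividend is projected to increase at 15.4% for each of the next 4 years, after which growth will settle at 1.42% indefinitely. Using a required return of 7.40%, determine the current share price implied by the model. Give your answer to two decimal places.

Two-stage DDM. Project D₁…D_4 at 0.154, terminal growth 0.0142, discount at r = 0.074.
D_1 = 4.3390
D_2 = 5.0073
D_3 = 5.7784
D_4 = 6.6682
Terminal value at t=4: TV = D_5/(r−g) = 6.7629/(0.074−0.0142) = 113.0924
P₀ = 4.3390/(1+0.074)^1 + 5.0073/(1+0.074)^2 + 5.7784/(1+0.074)^3 + 6.6682/(1+0.074)^4 + 113.0924/(1+0.074)^4 = 103.0568

£103.06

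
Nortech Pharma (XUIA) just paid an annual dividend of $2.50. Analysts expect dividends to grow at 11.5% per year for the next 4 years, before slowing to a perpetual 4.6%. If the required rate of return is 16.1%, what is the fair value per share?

$28.39

Two-stage DDM. Project D₁…D_4 at 0.115, terminal growth 0.046, discount at r = 0.161.
D_1 = 2.7875
D_2 = 3.1081
D_3 = 3.4655
D_4 = 3.8640
Terminal value at t=4: TV = D_5/(r−g) = 4.0418/(0.161−0.046) = 35.1458
P₀ = 2.7875/(1+0.161)^1 + 3.1081/(1+0.161)^2 + 3.4655/(1+0.161)^3 + 3.8640/(1+0.161)^4 + 35.1458/(1+0.161)^4 = 28.3919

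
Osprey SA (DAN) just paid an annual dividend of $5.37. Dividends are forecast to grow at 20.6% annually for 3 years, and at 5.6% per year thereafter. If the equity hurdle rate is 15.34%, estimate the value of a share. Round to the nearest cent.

Two-stage DDM. Project D₁…D_3 at 0.206, terminal growth 0.056, discount at r = 0.1534.
D_1 = 6.4762
D_2 = 7.8103
D_3 = 9.4192
Terminal value at t=3: TV = D_4/(r−g) = 9.9467/(0.1534−0.056) = 102.1224
P₀ = 6.4762/(1+0.1534)^1 + 7.8103/(1+0.1534)^2 + 9.4192/(1+0.1534)^3 + 102.1224/(1+0.1534)^3 = 84.1797

$84.18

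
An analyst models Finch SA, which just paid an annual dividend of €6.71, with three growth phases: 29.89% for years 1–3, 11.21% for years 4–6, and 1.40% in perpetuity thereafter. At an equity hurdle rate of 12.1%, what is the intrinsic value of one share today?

Three-stage DDM. Project D₁…D_6; terminal Gordon value at t=6 with g = 0.014; discount at r = 0.121.
D_1 = 8.7156
D_2 = 11.3207
D_3 = 14.7045
D_4 = 16.3529
D_5 = 18.1860
D_6 = 20.2247
TV_6 = 20.5078/(0.121−0.014) = 191.6617
P₀ = Σ Dₜ/(1+r)ᵗ + TV_6/(1+r)^6 = 154.6257

€154.63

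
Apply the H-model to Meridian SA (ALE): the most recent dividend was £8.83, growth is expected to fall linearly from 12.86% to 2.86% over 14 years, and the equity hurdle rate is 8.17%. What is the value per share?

H-model: P₀ = D₀[(1+g_L) + H(g_S−g_L)]/(r−g_L), with H = 14/2 = 7.
P₀ = 8.83 × [(1+0.0286) + 7×(0.1286−0.0286)] / (0.0817−0.0286)
   = 8.83 × 1.7286 / 0.0531 = 287.4489

£287.45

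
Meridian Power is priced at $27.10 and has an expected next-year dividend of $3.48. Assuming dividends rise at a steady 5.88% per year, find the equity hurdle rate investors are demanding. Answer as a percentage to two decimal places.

18.72%

Rearranging the constant-growth DDM: r = D₁/P₀ + g.
r = 3.4800 / 27.10 + 0.0588 = 0.12841 + 0.0588 = 0.18721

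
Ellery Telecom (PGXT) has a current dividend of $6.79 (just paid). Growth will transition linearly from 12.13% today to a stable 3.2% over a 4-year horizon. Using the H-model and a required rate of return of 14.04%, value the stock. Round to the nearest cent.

$75.83

H-model: P₀ = D₀[(1+g_L) + H(g_S−g_L)]/(r−g_L), with H = 4/2 = 2.
P₀ = 6.79 × [(1+0.032) + 2×(0.1213−0.032)] / (0.1404−0.032)
   = 6.79 × 1.2106 / 0.1084 = 75.8300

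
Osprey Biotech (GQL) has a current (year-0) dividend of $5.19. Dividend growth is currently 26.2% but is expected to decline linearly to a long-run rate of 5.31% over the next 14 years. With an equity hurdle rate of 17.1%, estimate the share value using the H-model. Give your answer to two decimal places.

H-model: P₀ = D₀[(1+g_L) + H(g_S−g_L)]/(r−g_L), with H = 14/2 = 7.
P₀ = 5.19 × [(1+0.0531) + 7×(0.262−0.0531)] / (0.171−0.0531)
   = 5.19 × 2.5154 / 0.1179 = 110.7288

$110.73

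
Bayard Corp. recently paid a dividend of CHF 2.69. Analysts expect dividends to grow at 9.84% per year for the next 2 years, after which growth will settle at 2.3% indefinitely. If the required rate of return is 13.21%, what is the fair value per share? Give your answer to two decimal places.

CHF 28.89

Two-stage DDM. Project D₁…D_2 at 0.0984, terminal growth 0.023, discount at r = 0.1321.
D_1 = 2.9547
D_2 = 3.2454
Terminal value at t=2: TV = D_3/(r−g) = 3.3201/(0.1321−0.023) = 30.4316
P₀ = 2.9547/(1+0.1321)^1 + 3.2454/(1+0.1321)^2 + 30.4316/(1+0.1321)^2 = 28.8862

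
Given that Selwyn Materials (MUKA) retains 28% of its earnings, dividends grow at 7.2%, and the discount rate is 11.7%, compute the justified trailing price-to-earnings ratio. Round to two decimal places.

17.15

Payout ratio b = 1 − 0.28 = 0.72.
Justified trailing P/E = b(1+g)/(r−g) = 0.72×(1+0.072)/(0.117−0.072) = 17.1520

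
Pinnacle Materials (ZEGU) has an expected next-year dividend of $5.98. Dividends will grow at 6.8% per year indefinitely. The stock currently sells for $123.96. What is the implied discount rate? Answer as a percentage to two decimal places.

Rearranging the constant-growth DDM: r = D₁/P₀ + g.
r = 5.9800 / 123.96 + 0.068 = 0.04824 + 0.068 = 0.11624

11.62%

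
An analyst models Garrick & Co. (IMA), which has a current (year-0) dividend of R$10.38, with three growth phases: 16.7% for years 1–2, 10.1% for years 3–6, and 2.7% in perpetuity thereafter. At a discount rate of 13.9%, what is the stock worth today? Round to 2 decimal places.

Three-stage DDM. Project D₁…D_6; terminal Gordon value at t=6 with g = 0.027; discount at r = 0.139.
D_1 = 12.1135
D_2 = 14.1364
D_3 = 15.5642
D_4 = 17.1362
D_5 = 18.8669
D_6 = 20.7725
TV_6 = 21.3333/(0.139−0.027) = 190.4762
P₀ = Σ Dₜ/(1+r)ᵗ + TV_6/(1+r)^6 = 148.8387

R$148.84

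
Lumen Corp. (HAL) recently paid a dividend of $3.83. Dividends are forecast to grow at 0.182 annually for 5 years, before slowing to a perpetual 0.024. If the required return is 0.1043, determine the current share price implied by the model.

$92.21

Two-stage DDM. Project D₁…D_5 at 0.182, terminal growth 0.024, discount at r = 0.1043.
D_1 = 4.5271
D_2 = 5.3510
D_3 = 6.3249
D_4 = 7.4760
D_5 = 8.8366
Terminal value at t=5: TV = D_6/(r−g) = 9.0487/(0.1043−0.024) = 112.6862
P₀ = 4.5271/(1+0.1043)^1 + 5.3510/(1+0.1043)^2 + 6.3249/(1+0.1043)^3 + 7.4760/(1+0.1043)^4 + 8.8366/(1+0.1043)^5 + 112.6862/(1+0.1043)^5 = 92.2096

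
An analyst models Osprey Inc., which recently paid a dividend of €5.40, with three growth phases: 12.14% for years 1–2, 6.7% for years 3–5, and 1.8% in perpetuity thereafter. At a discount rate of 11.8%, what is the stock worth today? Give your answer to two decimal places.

Three-stage DDM. Project D₁…D_5; terminal Gordon value at t=5 with g = 0.018; discount at r = 0.118.
D_1 = 6.0556
D_2 = 6.7907
D_3 = 7.2457
D_4 = 7.7311
D_5 = 8.2491
TV_5 = 8.3976/(0.118−0.018) = 83.9761
P₀ = Σ Dₜ/(1+r)ᵗ + TV_5/(1+r)^5 = 73.7838

€73.78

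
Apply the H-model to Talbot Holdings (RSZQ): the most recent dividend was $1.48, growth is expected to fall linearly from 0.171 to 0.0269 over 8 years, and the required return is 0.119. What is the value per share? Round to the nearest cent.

H-model: P₀ = D₀[(1+g_L) + H(g_S−g_L)]/(r−g_L), with H = 8/2 = 4.
P₀ = 1.48 × [(1+0.0269) + 4×(0.171−0.0269)] / (0.119−0.0269)
   = 1.48 × 1.6033 / 0.0921 = 25.7642

$25.76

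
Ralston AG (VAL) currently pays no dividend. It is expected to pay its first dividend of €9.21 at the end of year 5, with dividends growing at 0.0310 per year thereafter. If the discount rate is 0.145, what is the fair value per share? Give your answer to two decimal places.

Deferred-dividend DDM. At t=4 the remaining stream is a growing perpetuity with first payment D_5 = 9.21.
V_4 = D_5/(r−g) = 9.21/(0.145−0.031) = 80.7895
P₀ = V_4/(1+r)^4 = 80.7895/(1+0.145)^4 = 47.0038

€47.00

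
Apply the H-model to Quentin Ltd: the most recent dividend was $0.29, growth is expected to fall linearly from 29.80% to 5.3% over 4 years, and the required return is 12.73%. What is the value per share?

H-model: P₀ = D₀[(1+g_L) + H(g_S−g_L)]/(r−g_L), with H = 4/2 = 2.
P₀ = 0.29 × [(1+0.053) + 2×(0.298−0.053)] / (0.1273−0.053)
   = 0.29 × 1.5430 / 0.0743 = 6.0225

$6.02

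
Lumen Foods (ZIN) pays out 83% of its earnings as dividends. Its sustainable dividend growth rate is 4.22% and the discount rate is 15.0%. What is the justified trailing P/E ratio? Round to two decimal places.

Justified trailing P/E = b(1+g)/(r−g) = 0.83×(1+0.0422)/(0.15−0.0422) = 8.0244

8.02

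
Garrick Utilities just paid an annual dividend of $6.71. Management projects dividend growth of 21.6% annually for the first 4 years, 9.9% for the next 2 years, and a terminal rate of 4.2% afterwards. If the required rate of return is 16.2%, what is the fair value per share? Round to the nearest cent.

$107.42

Three-stage DDM. Project D₁…D_6; terminal Gordon value at t=6 with g = 0.042; discount at r = 0.162.
D_1 = 8.1594
D_2 = 9.9218
D_3 = 12.0649
D_4 = 14.6709
D_5 = 16.1233
D_6 = 17.7195
TV_6 = 18.4638/(0.162−0.042) = 153.8646
P₀ = Σ Dₜ/(1+r)ᵗ + TV_6/(1+r)^6 = 107.4184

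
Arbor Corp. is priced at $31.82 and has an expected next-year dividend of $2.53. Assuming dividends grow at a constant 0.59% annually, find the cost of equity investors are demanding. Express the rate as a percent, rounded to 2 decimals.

8.54%

Rearranging the constant-growth DDM: r = D₁/P₀ + g.
r = 2.5300 / 31.82 + 0.0059 = 0.07951 + 0.0059 = 0.08541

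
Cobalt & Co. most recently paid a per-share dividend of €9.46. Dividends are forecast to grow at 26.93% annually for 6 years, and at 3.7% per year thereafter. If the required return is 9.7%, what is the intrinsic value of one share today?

€489.88

Two-stage DDM. Project D₁…D_6 at 0.2693, terminal growth 0.037, discount at r = 0.097.
D_1 = 12.0076
D_2 = 15.2412
D_3 = 19.3457
D_4 = 24.5555
D_5 = 31.1683
D_6 = 39.5619
Terminal value at t=6: TV = D_7/(r−g) = 41.0257/(0.097−0.037) = 683.7610
P₀ = 12.0076/(1+0.097)^1 + 15.2412/(1+0.097)^2 + 19.3457/(1+0.097)^3 + 24.5555/(1+0.097)^4 + 31.1683/(1+0.097)^5 + 39.5619/(1+0.097)^6 + 683.7610/(1+0.097)^6 = 489.8825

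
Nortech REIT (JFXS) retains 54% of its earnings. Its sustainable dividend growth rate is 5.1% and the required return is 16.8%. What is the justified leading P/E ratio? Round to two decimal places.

Payout ratio b = 1 − 0.54 = 0.46.
Justified leading P/E = b/(r−g) = 0.46/(0.168−0.051) = 3.9316

3.93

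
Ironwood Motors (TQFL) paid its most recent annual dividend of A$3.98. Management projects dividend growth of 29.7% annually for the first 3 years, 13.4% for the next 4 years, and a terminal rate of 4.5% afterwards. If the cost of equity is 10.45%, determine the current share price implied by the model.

Three-stage DDM. Project D₁…D_7; terminal Gordon value at t=7 with g = 0.045; discount at r = 0.1045.
D_1 = 5.1621
D_2 = 6.6952
D_3 = 8.6837
D_4 = 9.8473
D_5 = 11.1668
D_6 = 12.6632
D_7 = 14.3600
TV_7 = 15.0062/(0.1045−0.045) = 252.2055
P₀ = Σ Dₜ/(1+r)ᵗ + TV_7/(1+r)^7 = 169.9286

A$169.93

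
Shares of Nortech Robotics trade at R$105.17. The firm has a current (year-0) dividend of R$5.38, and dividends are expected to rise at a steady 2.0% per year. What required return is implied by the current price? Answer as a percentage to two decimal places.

7.22%

Rearranging the constant-growth DDM: r = D₁/P₀ + g.
D₁ = 5.38 × (1 + 0.02) = 5.4876.
r = 5.4876 / 105.17 + 0.02 = 0.05218 + 0.02 = 0.07218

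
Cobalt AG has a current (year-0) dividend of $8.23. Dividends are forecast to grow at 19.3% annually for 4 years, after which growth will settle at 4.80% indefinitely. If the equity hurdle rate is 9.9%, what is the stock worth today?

$275.42

Two-stage DDM. Project D₁…D_4 at 0.193, terminal growth 0.048, discount at r = 0.099.
D_1 = 9.8184
D_2 = 11.7133
D_3 = 13.9740
D_4 = 16.6710
Terminal value at t=4: TV = D_5/(r−g) = 17.4712/(0.099−0.048) = 342.5727
P₀ = 9.8184/(1+0.099)^1 + 11.7133/(1+0.099)^2 + 13.9740/(1+0.099)^3 + 16.6710/(1+0.099)^4 + 342.5727/(1+0.099)^4 = 275.4221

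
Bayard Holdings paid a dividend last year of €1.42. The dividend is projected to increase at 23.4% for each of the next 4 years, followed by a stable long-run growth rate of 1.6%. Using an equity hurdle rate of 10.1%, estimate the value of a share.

Two-stage DDM. Project D₁…D_4 at 0.234, terminal growth 0.016, discount at r = 0.101.
D_1 = 1.7523
D_2 = 2.1623
D_3 = 2.6683
D_4 = 3.2927
Terminal value at t=4: TV = D_5/(r−g) = 3.3454/(0.101−0.016) = 39.3572
P₀ = 1.7523/(1+0.101)^1 + 2.1623/(1+0.101)^2 + 2.6683/(1+0.101)^3 + 3.2927/(1+0.101)^4 + 39.3572/(1+0.101)^4 = 34.3993

€34.40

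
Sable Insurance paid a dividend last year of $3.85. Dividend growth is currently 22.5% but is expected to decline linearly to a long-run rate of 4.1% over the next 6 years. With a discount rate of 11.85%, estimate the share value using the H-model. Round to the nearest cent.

H-model: P₀ = D₀[(1+g_L) + H(g_S−g_L)]/(r−g_L), with H = 6/2 = 3.
P₀ = 3.85 × [(1+0.041) + 3×(0.225−0.041)] / (0.1185−0.041)
   = 3.85 × 1.5930 / 0.0775 = 79.1361

$79.14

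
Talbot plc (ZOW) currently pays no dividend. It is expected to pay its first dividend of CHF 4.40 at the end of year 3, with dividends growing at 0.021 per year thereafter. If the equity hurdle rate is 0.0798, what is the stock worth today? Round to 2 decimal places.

CHF 64.18

Deferred-dividend DDM. At t=2 the remaining stream is a growing perpetuity with first payment D_3 = 4.40.
V_2 = D_3/(r−g) = 4.40/(0.0798−0.021) = 74.8299
P₀ = V_2/(1+r)^2 = 74.8299/(1+0.0798)^2 = 64.1784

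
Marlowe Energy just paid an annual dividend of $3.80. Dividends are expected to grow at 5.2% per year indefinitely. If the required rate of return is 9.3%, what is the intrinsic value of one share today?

Gordon growth model: P₀ = D₁/(r − g). D₁ = 3.80 × (1 + 0.052) = 3.9976.
P₀ = 3.9976 / (0.093 − 0.052) = 3.9976 / 0.041 = 97.5024

$97.50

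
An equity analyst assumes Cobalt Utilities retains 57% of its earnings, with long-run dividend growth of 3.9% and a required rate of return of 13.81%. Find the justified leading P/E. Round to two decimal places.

Payout ratio b = 1 − 0.57 = 0.43.
Justified leading P/E = b/(r−g) = 0.43/(0.1381−0.039) = 4.3391

4.34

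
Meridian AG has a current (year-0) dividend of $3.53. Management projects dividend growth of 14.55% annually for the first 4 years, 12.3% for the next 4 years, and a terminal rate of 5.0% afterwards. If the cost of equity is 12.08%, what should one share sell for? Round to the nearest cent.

$87.97

Three-stage DDM. Project D₁…D_8; terminal Gordon value at t=8 with g = 0.05; discount at r = 0.1208.
D_1 = 4.0436
D_2 = 4.6320
D_3 = 5.3059
D_4 = 6.0779
D_5 = 6.8255
D_6 = 7.6650
D_7 = 8.6078
D_8 = 9.6666
TV_8 = 10.1499/(0.1208−0.05) = 143.3607
P₀ = Σ Dₜ/(1+r)ᵗ + TV_8/(1+r)^8 = 87.9687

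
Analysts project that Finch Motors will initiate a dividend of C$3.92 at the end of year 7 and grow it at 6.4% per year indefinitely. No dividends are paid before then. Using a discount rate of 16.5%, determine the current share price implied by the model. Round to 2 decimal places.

C$15.52

Deferred-dividend DDM. At t=6 the remaining stream is a growing perpetuity with first payment D_7 = 3.92.
V_6 = D_7/(r−g) = 3.92/(0.165−0.064) = 38.8119
P₀ = V_6/(1+r)^6 = 38.8119/(1+0.165)^6 = 15.5242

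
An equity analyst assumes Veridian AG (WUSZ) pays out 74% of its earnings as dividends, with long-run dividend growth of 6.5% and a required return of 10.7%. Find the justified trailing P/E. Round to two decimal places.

Justified trailing P/E = b(1+g)/(r−g) = 0.74×(1+0.065)/(0.107−0.065) = 18.7643

18.76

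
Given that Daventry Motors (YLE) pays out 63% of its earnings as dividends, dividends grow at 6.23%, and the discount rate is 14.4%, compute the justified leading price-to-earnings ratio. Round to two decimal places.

7.71

Justified leading P/E = b/(r−g) = 0.63/(0.144−0.0623) = 7.7111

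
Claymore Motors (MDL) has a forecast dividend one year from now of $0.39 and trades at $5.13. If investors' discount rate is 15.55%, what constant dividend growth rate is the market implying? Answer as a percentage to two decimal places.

7.95%

From P₀ = D₁/(r − g), the implied growth is g = r − D₁/P₀.
g = 0.1555 − 0.39/5.13 = 0.1555 − 0.07602 = 0.07948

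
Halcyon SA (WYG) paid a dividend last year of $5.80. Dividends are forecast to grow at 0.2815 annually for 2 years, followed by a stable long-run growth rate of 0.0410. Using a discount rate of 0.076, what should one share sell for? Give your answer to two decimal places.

$259.83

Two-stage DDM. Project D₁…D_2 at 0.2815, terminal growth 0.041, discount at r = 0.076.
D_1 = 7.4327
D_2 = 9.5250
Terminal value at t=2: TV = D_3/(r−g) = 9.9155/(0.076−0.041) = 283.3009
P₀ = 7.4327/(1+0.076)^1 + 9.5250/(1+0.076)^2 + 283.3009/(1+0.076)^2 = 259.8287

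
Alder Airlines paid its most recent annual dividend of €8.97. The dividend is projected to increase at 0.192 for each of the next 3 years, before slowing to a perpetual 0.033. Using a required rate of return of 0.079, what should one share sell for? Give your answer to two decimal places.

Two-stage DDM. Project D₁…D_3 at 0.192, terminal growth 0.033, discount at r = 0.079.
D_1 = 10.6922
D_2 = 12.7452
D_3 = 15.1922
Terminal value at t=3: TV = D_4/(r−g) = 15.6936/(0.079−0.033) = 341.1644
P₀ = 10.6922/(1+0.079)^1 + 12.7452/(1+0.079)^2 + 15.1922/(1+0.079)^3 + 341.1644/(1+0.079)^3 = 304.5312

€304.53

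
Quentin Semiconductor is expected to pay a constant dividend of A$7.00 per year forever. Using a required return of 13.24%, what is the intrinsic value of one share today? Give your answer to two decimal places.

Zero-growth DDM (perpetuity): P₀ = D/r = 7.00 / 0.1324 = 52.8701

A$52.87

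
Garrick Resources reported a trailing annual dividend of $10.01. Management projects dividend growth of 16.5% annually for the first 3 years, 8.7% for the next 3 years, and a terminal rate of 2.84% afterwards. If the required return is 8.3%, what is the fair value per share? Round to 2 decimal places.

Three-stage DDM. Project D₁…D_6; terminal Gordon value at t=6 with g = 0.0284; discount at r = 0.083.
D_1 = 11.6616
D_2 = 13.5858
D_3 = 15.8275
D_4 = 17.2045
D_5 = 18.7013
D_6 = 20.3283
TV_6 = 20.9056/(0.083−0.0284) = 382.8864
P₀ = Σ Dₜ/(1+r)ᵗ + TV_6/(1+r)^6 = 309.7697

$309.77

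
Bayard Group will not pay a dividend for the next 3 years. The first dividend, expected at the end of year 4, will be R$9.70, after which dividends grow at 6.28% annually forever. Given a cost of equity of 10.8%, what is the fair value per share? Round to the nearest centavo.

Deferred-dividend DDM. At t=3 the remaining stream is a growing perpetuity with first payment D_4 = 9.70.
V_3 = D_4/(r−g) = 9.70/(0.108−0.0628) = 214.6018
P₀ = V_3/(1+r)^3 = 214.6018/(1+0.108)^3 = 157.7662

R$157.77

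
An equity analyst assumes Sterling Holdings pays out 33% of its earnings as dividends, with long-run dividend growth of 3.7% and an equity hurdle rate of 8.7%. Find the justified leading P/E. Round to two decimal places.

6.60

Justified leading P/E = b/(r−g) = 0.33/(0.087−0.037) = 6.6000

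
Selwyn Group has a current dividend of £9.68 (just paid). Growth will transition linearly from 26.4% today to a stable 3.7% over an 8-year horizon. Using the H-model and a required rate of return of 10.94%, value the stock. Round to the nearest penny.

£260.05

H-model: P₀ = D₀[(1+g_L) + H(g_S−g_L)]/(r−g_L), with H = 8/2 = 4.
P₀ = 9.68 × [(1+0.037) + 4×(0.264−0.037)] / (0.1094−0.037)
   = 9.68 × 1.9450 / 0.0724 = 260.0497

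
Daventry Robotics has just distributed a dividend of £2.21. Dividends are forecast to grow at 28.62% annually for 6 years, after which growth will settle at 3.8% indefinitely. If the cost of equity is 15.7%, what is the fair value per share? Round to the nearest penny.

Two-stage DDM. Project D₁…D_6 at 0.2862, terminal growth 0.038, discount at r = 0.157.
D_1 = 2.8425
D_2 = 3.6560
D_3 = 4.7024
D_4 = 6.0482
D_5 = 7.7792
D_6 = 10.0056
Terminal value at t=6: TV = D_7/(r−g) = 10.3858/(0.157−0.038) = 87.2758
P₀ = 2.8425/(1+0.157)^1 + 3.6560/(1+0.157)^2 + 4.7024/(1+0.157)^3 + 6.0482/(1+0.157)^4 + 7.7792/(1+0.157)^5 + 10.0056/(1+0.157)^6 + 87.2758/(1+0.157)^6 = 55.9048

£55.90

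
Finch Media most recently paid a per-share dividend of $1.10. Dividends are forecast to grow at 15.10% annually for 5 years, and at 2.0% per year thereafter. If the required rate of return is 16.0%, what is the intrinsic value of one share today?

$13.08

Two-stage DDM. Project D₁…D_5 at 0.151, terminal growth 0.02, discount at r = 0.16.
D_1 = 1.2661
D_2 = 1.4573
D_3 = 1.6773
D_4 = 1.9306
D_5 = 2.2221
Terminal value at t=5: TV = D_6/(r−g) = 2.2666/(0.16−0.02) = 16.1898
P₀ = 1.2661/(1+0.16)^1 + 1.4573/(1+0.16)^2 + 1.6773/(1+0.16)^3 + 1.9306/(1+0.16)^4 + 2.2221/(1+0.16)^5 + 16.1898/(1+0.16)^5 = 13.0815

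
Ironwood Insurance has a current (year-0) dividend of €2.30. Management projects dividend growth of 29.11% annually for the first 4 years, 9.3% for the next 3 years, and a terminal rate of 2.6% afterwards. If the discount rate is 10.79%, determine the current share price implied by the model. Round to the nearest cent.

Three-stage DDM. Project D₁…D_7; terminal Gordon value at t=7 with g = 0.026; discount at r = 0.1079.
D_1 = 2.9695
D_2 = 3.8340
D_3 = 4.9500
D_4 = 6.3910
D_5 = 6.9853
D_6 = 7.6350
D_7 = 8.3450
TV_7 = 8.5620/(0.1079−0.026) = 104.5421
P₀ = Σ Dₜ/(1+r)ᵗ + TV_7/(1+r)^7 = 77.0980

€77.10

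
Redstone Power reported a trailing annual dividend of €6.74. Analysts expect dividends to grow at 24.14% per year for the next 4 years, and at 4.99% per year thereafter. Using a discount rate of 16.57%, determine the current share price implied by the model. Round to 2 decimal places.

Two-stage DDM. Project D₁…D_4 at 0.2414, terminal growth 0.0499, discount at r = 0.1657.
D_1 = 8.3670
D_2 = 10.3868
D_3 = 12.8942
D_4 = 16.0069
Terminal value at t=4: TV = D_5/(r−g) = 16.8056/(0.1657−0.0499) = 145.1263
P₀ = 8.3670/(1+0.1657)^1 + 10.3868/(1+0.1657)^2 + 12.8942/(1+0.1657)^3 + 16.0069/(1+0.1657)^4 + 145.1263/(1+0.1657)^4 = 110.2263

€110.23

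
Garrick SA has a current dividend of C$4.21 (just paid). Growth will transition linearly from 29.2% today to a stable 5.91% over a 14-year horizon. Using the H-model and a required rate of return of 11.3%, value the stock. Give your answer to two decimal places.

H-model: P₀ = D₀[(1+g_L) + H(g_S−g_L)]/(r−g_L), with H = 14/2 = 7.
P₀ = 4.21 × [(1+0.0591) + 7×(0.292−0.0591)] / (0.113−0.0591)
   = 4.21 × 2.6894 / 0.0539 = 210.0626

C$210.06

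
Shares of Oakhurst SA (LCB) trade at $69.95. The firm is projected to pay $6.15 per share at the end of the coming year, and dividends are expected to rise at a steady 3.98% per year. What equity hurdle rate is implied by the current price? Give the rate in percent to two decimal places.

Rearranging the constant-growth DDM: r = D₁/P₀ + g.
r = 6.1500 / 69.95 + 0.0398 = 0.08792 + 0.0398 = 0.12772

12.77%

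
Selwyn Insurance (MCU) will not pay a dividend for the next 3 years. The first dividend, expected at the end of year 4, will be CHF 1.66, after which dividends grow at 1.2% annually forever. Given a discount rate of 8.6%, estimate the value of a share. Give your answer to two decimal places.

Deferred-dividend DDM. At t=3 the remaining stream is a growing perpetuity with first payment D_4 = 1.66.
V_3 = D_4/(r−g) = 1.66/(0.086−0.012) = 22.4324
P₀ = V_3/(1+r)^3 = 22.4324/(1+0.086)^3 = 17.5141

CHF 17.51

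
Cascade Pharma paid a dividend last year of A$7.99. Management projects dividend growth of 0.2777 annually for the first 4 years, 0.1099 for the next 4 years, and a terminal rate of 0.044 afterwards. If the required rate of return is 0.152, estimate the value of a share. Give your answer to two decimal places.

A$186.49

Three-stage DDM. Project D₁…D_8; terminal Gordon value at t=8 with g = 0.044; discount at r = 0.152.
D_1 = 10.2088
D_2 = 13.0438
D_3 = 16.6661
D_4 = 21.2943
D_5 = 23.6345
D_6 = 26.2319
D_7 = 29.1148
D_8 = 32.3145
TV_8 = 33.7364/(0.152−0.044) = 312.3737
P₀ = Σ Dₜ/(1+r)ᵗ + TV_8/(1+r)^8 = 186.4913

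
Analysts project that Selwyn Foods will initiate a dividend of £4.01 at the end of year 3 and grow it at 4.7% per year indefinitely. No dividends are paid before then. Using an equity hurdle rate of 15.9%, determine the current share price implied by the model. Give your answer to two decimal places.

Deferred-dividend DDM. At t=2 the remaining stream is a growing perpetuity with first payment D_3 = 4.01.
V_2 = D_3/(r−g) = 4.01/(0.159−0.047) = 35.8036
P₀ = V_2/(1+r)^2 = 35.8036/(1+0.159)^2 = 26.6538

£26.65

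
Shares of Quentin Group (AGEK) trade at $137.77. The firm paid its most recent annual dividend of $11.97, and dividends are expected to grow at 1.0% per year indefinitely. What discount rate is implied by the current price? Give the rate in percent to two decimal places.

9.78%

Rearranging the constant-growth DDM: r = D₁/P₀ + g.
D₁ = 11.97 × (1 + 0.01) = 12.0897.
r = 12.0897 / 137.77 + 0.01 = 0.08775 + 0.01 = 0.09775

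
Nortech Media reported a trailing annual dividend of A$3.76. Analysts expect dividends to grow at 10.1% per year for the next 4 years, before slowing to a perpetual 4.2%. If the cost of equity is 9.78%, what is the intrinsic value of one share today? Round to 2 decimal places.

Two-stage DDM. Project D₁…D_4 at 0.101, terminal growth 0.042, discount at r = 0.0978.
D_1 = 4.1398
D_2 = 4.5579
D_3 = 5.0182
D_4 = 5.5251
Terminal value at t=4: TV = D_5/(r−g) = 5.7571/(0.0978−0.042) = 103.1741
P₀ = 4.1398/(1+0.0978)^1 + 4.5579/(1+0.0978)^2 + 5.0182/(1+0.0978)^3 + 5.5251/(1+0.0978)^4 + 103.1741/(1+0.0978)^4 = 86.1858

A$86.19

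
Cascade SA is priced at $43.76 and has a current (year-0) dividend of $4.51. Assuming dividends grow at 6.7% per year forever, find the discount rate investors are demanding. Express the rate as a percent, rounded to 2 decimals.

17.70%

Rearranging the constant-growth DDM: r = D₁/P₀ + g.
D₁ = 4.51 × (1 + 0.067) = 4.8122.
r = 4.8122 / 43.76 + 0.067 = 0.10997 + 0.067 = 0.17697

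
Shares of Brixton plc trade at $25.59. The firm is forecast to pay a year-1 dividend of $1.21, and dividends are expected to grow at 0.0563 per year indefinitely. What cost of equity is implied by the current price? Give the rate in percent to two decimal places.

Rearranging the constant-growth DDM: r = D₁/P₀ + g.
r = 1.2100 / 25.59 + 0.0563 = 0.04728 + 0.0563 = 0.10358

10.36%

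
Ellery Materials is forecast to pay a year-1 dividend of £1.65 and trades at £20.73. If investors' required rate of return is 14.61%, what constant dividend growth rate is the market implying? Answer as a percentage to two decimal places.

6.65%

From P₀ = D₁/(r − g), the implied growth is g = r − D₁/P₀.
g = 0.1461 − 1.65/20.73 = 0.1461 − 0.07959 = 0.06651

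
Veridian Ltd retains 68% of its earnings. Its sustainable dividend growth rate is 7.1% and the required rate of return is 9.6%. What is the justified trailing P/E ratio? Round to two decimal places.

13.71

Payout ratio b = 1 − 0.68 = 0.32.
Justified trailing P/E = b(1+g)/(r−g) = 0.32×(1+0.071)/(0.096−0.071) = 13.7088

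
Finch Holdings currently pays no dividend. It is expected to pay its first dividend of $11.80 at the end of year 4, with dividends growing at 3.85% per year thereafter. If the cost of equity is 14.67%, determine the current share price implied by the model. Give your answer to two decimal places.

Deferred-dividend DDM. At t=3 the remaining stream is a growing perpetuity with first payment D_4 = 11.80.
V_3 = D_4/(r−g) = 11.80/(0.1467−0.0385) = 109.0573
P₀ = V_3/(1+r)^3 = 109.0573/(1+0.1467)^3 = 72.3278

$72.33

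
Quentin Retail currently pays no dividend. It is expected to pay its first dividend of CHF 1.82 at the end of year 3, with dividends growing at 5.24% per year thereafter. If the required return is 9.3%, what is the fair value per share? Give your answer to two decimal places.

Deferred-dividend DDM. At t=2 the remaining stream is a growing perpetuity with first payment D_3 = 1.82.
V_2 = D_3/(r−g) = 1.82/(0.093−0.0524) = 44.8276
P₀ = V_2/(1+r)^2 = 44.8276/(1+0.093)^2 = 37.5236

CHF 37.52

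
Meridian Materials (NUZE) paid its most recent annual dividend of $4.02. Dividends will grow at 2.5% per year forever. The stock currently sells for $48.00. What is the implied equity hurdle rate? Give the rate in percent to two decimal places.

11.08%

Rearranging the constant-growth DDM: r = D₁/P₀ + g.
D₁ = 4.02 × (1 + 0.025) = 4.1205.
r = 4.1205 / 48.00 + 0.025 = 0.08584 + 0.025 = 0.11084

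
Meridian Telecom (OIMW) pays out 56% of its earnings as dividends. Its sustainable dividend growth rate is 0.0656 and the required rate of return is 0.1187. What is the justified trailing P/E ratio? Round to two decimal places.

11.24

Justified trailing P/E = b(1+g)/(r−g) = 0.56×(1+0.0656)/(0.1187−0.0656) = 11.2380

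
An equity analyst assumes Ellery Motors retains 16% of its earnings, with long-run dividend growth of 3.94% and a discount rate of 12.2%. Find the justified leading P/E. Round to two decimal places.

Payout ratio b = 1 − 0.16 = 0.84.
Justified leading P/E = b/(r−g) = 0.84/(0.122−0.0394) = 10.1695

10.17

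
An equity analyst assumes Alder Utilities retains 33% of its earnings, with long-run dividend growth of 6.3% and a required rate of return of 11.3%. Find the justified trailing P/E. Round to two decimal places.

14.24

Payout ratio b = 1 − 0.33 = 0.67.
Justified trailing P/E = b(1+g)/(r−g) = 0.67×(1+0.063)/(0.113−0.063) = 14.2442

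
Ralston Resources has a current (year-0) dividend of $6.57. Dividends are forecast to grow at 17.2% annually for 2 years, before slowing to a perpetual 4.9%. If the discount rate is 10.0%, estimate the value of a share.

$167.86

Two-stage DDM. Project D₁…D_2 at 0.172, terminal growth 0.049, discount at r = 0.1.
D_1 = 7.7000
D_2 = 9.0244
Terminal value at t=2: TV = D_3/(r−g) = 9.4666/(0.1−0.049) = 185.6205
P₀ = 7.7000/(1+0.1)^1 + 9.0244/(1+0.1)^2 + 185.6205/(1+0.1)^2 = 167.8636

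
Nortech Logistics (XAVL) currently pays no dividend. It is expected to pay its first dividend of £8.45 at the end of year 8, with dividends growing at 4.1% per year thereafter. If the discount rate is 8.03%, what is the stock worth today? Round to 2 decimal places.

£125.21

Deferred-dividend DDM. At t=7 the remaining stream is a growing perpetuity with first payment D_8 = 8.45.
V_7 = D_8/(r−g) = 8.45/(0.0803−0.041) = 215.0127
P₀ = V_7/(1+r)^7 = 215.0127/(1+0.0803)^7 = 125.2142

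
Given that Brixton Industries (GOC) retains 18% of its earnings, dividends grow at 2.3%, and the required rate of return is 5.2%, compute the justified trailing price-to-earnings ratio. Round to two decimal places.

Payout ratio b = 1 − 0.18 = 0.82.
Justified trailing P/E = b(1+g)/(r−g) = 0.82×(1+0.023)/(0.052−0.023) = 28.9262

28.93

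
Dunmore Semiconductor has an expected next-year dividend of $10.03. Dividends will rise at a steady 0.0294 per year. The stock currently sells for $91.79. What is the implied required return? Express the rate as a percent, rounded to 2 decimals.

Rearranging the constant-growth DDM: r = D₁/P₀ + g.
r = 10.0300 / 91.79 + 0.0294 = 0.10927 + 0.0294 = 0.13867

13.87%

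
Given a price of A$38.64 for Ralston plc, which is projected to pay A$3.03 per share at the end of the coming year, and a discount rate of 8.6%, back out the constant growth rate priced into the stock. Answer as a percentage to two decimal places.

From P₀ = D₁/(r − g), the implied growth is g = r − D₁/P₀.
g = 0.086 − 3.03/38.64 = 0.086 − 0.07842 = 0.00758

0.76%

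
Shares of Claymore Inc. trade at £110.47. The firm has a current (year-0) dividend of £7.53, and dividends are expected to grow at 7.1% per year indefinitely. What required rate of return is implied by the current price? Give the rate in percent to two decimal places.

14.40%

Rearranging the constant-growth DDM: r = D₁/P₀ + g.
D₁ = 7.53 × (1 + 0.071) = 8.0646.
r = 8.0646 / 110.47 + 0.071 = 0.07300 + 0.071 = 0.14400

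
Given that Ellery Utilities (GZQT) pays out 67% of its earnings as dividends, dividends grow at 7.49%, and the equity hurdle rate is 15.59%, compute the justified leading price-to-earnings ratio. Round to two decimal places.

Justified leading P/E = b/(r−g) = 0.67/(0.1559−0.0749) = 8.2716

8.27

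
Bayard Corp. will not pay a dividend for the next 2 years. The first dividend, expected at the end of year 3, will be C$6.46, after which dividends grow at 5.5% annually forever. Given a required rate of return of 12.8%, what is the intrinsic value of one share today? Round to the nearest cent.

C$69.55

Deferred-dividend DDM. At t=2 the remaining stream is a growing perpetuity with first payment D_3 = 6.46.
V_2 = D_3/(r−g) = 6.46/(0.128−0.055) = 88.4932
P₀ = V_2/(1+r)^2 = 88.4932/(1+0.128)^2 = 69.5491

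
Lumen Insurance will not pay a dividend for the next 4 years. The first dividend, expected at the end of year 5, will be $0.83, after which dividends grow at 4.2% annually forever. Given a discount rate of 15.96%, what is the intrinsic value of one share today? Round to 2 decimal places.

Deferred-dividend DDM. At t=4 the remaining stream is a growing perpetuity with first payment D_5 = 0.83.
V_4 = D_5/(r−g) = 0.83/(0.1596−0.042) = 7.0578
P₀ = V_4/(1+r)^4 = 7.0578/(1+0.1596)^4 = 3.9034

$3.90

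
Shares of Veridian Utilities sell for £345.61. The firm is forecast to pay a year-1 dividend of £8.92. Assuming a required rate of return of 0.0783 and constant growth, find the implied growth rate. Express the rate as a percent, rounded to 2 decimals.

5.25%

From P₀ = D₁/(r − g), the implied growth is g = r − D₁/P₀.
g = 0.0783 − 8.92/345.61 = 0.0783 − 0.02581 = 0.05249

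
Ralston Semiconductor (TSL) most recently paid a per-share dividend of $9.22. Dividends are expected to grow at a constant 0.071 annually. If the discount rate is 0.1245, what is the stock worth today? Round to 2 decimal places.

$184.57

Gordon growth model: P₀ = D₁/(r − g). D₁ = 9.22 × (1 + 0.071) = 9.8746.
P₀ = 9.8746 / (0.1245 − 0.071) = 9.8746 / 0.0535 = 184.5723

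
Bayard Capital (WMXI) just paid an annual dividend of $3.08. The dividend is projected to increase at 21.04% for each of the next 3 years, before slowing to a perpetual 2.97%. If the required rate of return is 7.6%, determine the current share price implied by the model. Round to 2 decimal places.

Two-stage DDM. Project D₁…D_3 at 0.2104, terminal growth 0.0297, discount at r = 0.076.
D_1 = 3.7280
D_2 = 4.5124
D_3 = 5.4618
Terminal value at t=3: TV = D_4/(r−g) = 5.6240/(0.076−0.0297) = 121.4695
P₀ = 3.7280/(1+0.076)^1 + 4.5124/(1+0.076)^2 + 5.4618/(1+0.076)^3 + 121.4695/(1+0.076)^3 = 109.2523

$109.25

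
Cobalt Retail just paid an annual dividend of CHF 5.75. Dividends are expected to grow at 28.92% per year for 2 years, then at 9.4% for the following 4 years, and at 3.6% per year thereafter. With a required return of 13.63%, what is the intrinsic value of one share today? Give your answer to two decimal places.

Three-stage DDM. Project D₁…D_6; terminal Gordon value at t=6 with g = 0.036; discount at r = 0.1363.
D_1 = 7.4129
D_2 = 9.5567
D_3 = 10.4550
D_4 = 11.4378
D_5 = 12.5130
D_6 = 13.6892
TV_6 = 14.1820/(0.1363−0.036) = 141.3958
P₀ = Σ Dₜ/(1+r)ᵗ + TV_6/(1+r)^6 = 106.5637

CHF 106.56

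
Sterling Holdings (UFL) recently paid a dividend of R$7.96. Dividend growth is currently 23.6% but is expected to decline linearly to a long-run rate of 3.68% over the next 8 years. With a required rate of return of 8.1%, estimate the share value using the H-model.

H-model: P₀ = D₀[(1+g_L) + H(g_S−g_L)]/(r−g_L), with H = 8/2 = 4.
P₀ = 7.96 × [(1+0.0368) + 4×(0.236−0.0368)] / (0.081−0.0368)
   = 7.96 × 1.8336 / 0.0442 = 330.2139

R$330.21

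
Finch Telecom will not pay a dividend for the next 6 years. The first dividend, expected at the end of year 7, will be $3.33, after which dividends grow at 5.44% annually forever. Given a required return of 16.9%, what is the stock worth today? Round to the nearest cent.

Deferred-dividend DDM. At t=6 the remaining stream is a growing perpetuity with first payment D_7 = 3.33.
V_6 = D_7/(r−g) = 3.33/(0.169−0.0544) = 29.0576
P₀ = V_6/(1+r)^6 = 29.0576/(1+0.169)^6 = 11.3860

$11.39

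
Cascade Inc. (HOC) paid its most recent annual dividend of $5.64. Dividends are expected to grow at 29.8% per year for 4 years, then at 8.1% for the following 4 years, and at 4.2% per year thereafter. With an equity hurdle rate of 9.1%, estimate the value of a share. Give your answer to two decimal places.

Three-stage DDM. Project D₁…D_8; terminal Gordon value at t=8 with g = 0.042; discount at r = 0.091.
D_1 = 7.3207
D_2 = 9.5023
D_3 = 12.3340
D_4 = 16.0095
D_5 = 17.3063
D_6 = 18.7081
D_7 = 20.2234
D_8 = 21.8615
TV_8 = 22.7797/(0.091−0.042) = 464.8922
P₀ = Σ Dₜ/(1+r)ᵗ + TV_8/(1+r)^8 = 311.2734

$311.27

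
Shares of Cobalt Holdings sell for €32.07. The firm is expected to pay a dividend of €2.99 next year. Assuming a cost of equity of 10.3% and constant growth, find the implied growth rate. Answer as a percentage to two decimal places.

From P₀ = D₁/(r − g), the implied growth is g = r − D₁/P₀.
g = 0.103 − 2.99/32.07 = 0.103 − 0.09323 = 0.00977

0.98%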